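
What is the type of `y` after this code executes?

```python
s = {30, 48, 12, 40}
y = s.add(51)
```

set.add() returns None (mutates in place)

NoneType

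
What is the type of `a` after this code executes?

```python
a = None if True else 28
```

Ternary: condition is True, if branch (None) taken → NoneType

NoneType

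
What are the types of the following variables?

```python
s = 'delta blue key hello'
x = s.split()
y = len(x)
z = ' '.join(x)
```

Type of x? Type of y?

str.split() returns list; len() returns int

list, int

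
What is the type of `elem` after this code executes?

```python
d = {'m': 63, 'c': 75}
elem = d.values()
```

.values() returns a dict_values view object

dict_values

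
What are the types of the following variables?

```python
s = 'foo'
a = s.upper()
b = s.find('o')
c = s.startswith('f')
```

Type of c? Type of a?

str.startswith() returns bool; str.upper() returns str

bool, str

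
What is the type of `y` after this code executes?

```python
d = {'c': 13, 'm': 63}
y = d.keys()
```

.keys() returns a dict_keys view object

dict_keys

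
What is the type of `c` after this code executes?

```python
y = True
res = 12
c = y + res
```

bool + int returns int (True is 1, so 1 + 12 = 13)

int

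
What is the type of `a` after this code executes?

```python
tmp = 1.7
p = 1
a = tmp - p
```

float - int returns float (1.7 - 1 = 0.7)

float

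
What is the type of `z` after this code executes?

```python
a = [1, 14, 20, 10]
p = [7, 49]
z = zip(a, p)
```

zip() returns a zip iterator object

zip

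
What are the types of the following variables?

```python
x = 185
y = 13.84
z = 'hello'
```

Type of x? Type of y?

x is int; y is float

int, float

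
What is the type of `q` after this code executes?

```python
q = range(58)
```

range() returns a range object

range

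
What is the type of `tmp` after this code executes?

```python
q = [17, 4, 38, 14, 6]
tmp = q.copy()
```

list.copy() returns list

list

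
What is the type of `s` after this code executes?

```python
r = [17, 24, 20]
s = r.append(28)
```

list.append() returns None (mutates in place)

NoneType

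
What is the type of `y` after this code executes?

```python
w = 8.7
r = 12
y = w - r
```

float - int returns float (8.7 - 12 = -3.3)

float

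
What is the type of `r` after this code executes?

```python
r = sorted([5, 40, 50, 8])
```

sorted() always returns list

list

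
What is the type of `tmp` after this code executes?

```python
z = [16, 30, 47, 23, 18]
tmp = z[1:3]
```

Slicing a list always returns a list

list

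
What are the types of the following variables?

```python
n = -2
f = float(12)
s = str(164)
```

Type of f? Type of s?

f is float; s is str

float, str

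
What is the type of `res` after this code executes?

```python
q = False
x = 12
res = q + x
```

bool + int returns int (False is 0, so 0 + 12 = 12)

int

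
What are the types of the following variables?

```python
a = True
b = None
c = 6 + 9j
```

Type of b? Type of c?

b is NoneType; c is complex

NoneType, complex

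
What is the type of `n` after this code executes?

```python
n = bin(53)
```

bin() returns str representation

str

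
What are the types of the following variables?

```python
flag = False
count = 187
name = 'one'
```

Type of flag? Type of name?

flag is bool; name is str

bool, str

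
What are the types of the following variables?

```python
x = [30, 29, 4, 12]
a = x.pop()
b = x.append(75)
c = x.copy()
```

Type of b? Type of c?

list.append() returns None; list.copy() returns list

NoneType, list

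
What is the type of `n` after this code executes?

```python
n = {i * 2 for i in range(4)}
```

A set comprehension {expr for x in iterable} produces a set

set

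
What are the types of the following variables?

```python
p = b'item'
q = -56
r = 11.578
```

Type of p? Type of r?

p is bytes; r is float

bytes, float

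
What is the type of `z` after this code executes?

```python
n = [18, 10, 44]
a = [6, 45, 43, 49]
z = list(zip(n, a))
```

list(zip(...)) returns a list of tuples

list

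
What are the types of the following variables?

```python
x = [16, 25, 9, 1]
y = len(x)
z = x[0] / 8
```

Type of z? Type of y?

int / int returns float; len() returns int

float, int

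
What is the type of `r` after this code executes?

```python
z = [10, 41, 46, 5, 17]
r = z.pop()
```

list.pop() returns the popped element (int here)

int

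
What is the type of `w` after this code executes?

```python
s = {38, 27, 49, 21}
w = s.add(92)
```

set.add() returns None (mutates in place)

NoneType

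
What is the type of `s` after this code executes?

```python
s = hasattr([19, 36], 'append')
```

hasattr() returns bool

bool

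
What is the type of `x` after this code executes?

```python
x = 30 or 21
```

'or' returns the first truthy value (30, which is int)

int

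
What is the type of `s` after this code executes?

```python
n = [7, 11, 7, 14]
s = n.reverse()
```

list.reverse() returns None

NoneType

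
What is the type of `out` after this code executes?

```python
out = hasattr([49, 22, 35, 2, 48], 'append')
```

hasattr() returns bool

bool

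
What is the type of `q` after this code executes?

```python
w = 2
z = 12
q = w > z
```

Comparison operators return bool

bool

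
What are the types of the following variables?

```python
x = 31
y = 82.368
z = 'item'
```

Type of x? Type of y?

x is int; y is float

int, float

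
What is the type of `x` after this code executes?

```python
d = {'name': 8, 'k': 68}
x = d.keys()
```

.keys() returns a dict_keys view object

dict_keys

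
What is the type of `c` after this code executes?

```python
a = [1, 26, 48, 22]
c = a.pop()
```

list.pop() returns the popped element (int here)

int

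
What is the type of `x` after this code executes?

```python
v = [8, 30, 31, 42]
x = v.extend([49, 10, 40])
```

list.extend() returns None

NoneType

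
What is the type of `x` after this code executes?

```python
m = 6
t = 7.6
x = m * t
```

int * float returns float (6 * 7.6 = 45.6)

float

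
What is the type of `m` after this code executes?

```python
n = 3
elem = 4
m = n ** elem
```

int ** positive int returns int (3 ** 4 = 81)

int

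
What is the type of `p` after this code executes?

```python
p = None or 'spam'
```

'or' with None returns the other value ('spam', str)

str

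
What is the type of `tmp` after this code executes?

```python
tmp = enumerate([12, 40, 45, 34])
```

enumerate() returns an enumerate iterator object

enumerate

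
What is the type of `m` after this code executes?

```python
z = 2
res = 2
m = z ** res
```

int ** positive int returns int (2 ** 2 = 4)

int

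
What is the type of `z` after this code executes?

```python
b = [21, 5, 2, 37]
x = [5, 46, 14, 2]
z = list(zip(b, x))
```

list(zip(...)) returns a list of tuples

list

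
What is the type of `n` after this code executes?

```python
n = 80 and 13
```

'and' returns the last value when all truthy (13, which is int)

int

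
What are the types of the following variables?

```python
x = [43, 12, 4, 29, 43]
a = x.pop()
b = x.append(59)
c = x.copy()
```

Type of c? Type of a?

list.copy() returns list; list.pop() returns the element (int)

list, int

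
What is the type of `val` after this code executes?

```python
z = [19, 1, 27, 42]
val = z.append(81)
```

list.append() returns None (mutates in place)

NoneType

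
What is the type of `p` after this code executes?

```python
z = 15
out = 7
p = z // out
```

int // int returns int (15 // 7 = 2)

int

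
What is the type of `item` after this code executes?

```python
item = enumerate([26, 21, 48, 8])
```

enumerate() returns an enumerate iterator object

enumerate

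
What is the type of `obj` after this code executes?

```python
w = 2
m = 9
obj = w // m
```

int // int returns int (2 // 9 = 0)

int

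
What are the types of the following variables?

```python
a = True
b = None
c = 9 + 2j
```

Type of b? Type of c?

b is NoneType; c is complex

NoneType, complex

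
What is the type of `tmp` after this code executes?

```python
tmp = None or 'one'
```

'or' with None returns the other value ('one', str)

str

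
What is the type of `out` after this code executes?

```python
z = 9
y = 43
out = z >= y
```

Comparison operators return bool

bool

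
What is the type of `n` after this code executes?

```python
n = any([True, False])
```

any() returns bool

bool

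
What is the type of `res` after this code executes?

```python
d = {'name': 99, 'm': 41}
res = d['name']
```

Accessing dict[str, int] with key 'name' returns int value 99

int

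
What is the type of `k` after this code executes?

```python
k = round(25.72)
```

round() with no ndigits arg returns int

int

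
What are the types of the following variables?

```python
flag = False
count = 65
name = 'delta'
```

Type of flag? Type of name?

flag is bool; name is str

bool, str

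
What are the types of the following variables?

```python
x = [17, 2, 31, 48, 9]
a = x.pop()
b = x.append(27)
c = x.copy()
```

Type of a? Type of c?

list.pop() returns the element (int); list.copy() returns list

int, list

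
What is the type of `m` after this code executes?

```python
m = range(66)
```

range() returns a range object

range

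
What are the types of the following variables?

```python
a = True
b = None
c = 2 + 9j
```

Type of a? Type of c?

a is bool; c is complex

bool, complex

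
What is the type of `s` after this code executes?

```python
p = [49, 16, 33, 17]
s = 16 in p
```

'in' operator returns bool

bool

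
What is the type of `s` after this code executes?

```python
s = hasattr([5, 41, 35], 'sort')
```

hasattr() returns bool

bool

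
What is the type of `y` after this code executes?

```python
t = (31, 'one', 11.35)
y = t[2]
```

Index 2 of tuple is 11.35 which is float

float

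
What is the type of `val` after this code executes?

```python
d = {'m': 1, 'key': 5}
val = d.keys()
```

.keys() returns a dict_keys view object

dict_keys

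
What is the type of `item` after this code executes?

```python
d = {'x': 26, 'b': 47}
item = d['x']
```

Accessing dict[str, int] with key 'x' returns int value 26

int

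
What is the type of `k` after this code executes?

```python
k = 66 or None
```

'or' returns first truthy value (66, int)

int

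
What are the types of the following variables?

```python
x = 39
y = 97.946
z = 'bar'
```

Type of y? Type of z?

y is float; z is str

float, str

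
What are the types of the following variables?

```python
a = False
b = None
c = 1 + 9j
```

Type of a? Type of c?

a is bool; c is complex

bool, complex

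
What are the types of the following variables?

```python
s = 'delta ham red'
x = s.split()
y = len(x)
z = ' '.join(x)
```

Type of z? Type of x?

str.join() returns str; str.split() returns list

str, list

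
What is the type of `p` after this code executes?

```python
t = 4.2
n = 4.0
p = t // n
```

float // float returns float (floor division preserves float type)

float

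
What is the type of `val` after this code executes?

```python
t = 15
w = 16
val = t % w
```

int % int returns int (15 % 16 = 15)

int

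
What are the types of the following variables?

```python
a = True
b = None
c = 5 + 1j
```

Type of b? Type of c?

b is NoneType; c is complex

NoneType, complex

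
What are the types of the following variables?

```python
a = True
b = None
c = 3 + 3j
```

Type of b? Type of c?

b is NoneType; c is complex

NoneType, complex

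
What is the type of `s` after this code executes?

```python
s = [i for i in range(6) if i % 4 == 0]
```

A list comprehension [...] produces a list

list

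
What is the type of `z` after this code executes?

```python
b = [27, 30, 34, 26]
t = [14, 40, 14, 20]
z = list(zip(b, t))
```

list(zip(...)) returns a list of tuples

list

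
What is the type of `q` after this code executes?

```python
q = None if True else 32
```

Ternary: condition is True, if branch (None) taken → NoneType

NoneType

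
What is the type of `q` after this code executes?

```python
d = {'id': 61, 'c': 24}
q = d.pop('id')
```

dict.pop() returns the value (int)

int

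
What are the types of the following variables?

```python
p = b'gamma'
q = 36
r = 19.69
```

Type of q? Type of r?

q is int; r is float

int, float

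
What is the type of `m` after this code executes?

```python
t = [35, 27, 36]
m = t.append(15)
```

list.append() returns None (mutates in place)

NoneType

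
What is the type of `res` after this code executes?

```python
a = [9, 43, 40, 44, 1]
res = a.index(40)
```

list.index() returns int

int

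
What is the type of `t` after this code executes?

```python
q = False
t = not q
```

'not' always returns bool

bool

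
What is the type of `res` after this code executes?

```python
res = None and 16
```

'and' returns first falsy value (None)

NoneType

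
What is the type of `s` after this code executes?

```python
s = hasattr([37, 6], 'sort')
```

hasattr() returns bool

bool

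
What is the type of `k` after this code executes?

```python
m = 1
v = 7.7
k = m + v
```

int + float returns float (1 + 7.7 = 8.7)

float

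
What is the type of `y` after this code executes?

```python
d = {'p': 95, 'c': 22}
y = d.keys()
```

.keys() returns a dict_keys view object

dict_keys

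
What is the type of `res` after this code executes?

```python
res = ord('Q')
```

ord() returns int (Unicode code point)

int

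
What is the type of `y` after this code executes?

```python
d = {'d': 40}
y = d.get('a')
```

dict.get() returns None when key 'a' is not found and no default given

NoneType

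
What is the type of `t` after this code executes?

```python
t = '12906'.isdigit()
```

str.isdigit() returns bool

bool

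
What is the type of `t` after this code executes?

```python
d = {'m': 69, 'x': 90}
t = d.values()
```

.values() returns a dict_values view object

dict_values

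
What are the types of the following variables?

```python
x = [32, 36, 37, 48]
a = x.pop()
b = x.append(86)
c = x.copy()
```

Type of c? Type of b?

list.copy() returns list; list.append() returns None

list, NoneType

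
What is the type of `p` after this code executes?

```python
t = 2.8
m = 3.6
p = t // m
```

float // float returns float (floor division preserves float type)

float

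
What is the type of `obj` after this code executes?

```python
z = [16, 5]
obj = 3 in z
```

'in' operator returns bool

bool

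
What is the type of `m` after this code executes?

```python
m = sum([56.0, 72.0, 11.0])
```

sum() of floats returns float

float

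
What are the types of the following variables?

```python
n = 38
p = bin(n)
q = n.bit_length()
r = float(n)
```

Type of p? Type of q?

bin() returns str; int.bit_length() returns int

str, int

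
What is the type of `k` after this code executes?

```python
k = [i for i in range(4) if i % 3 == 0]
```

A list comprehension [...] produces a list

list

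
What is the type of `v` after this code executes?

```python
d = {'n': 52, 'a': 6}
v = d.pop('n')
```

dict.pop() returns the value (int)

int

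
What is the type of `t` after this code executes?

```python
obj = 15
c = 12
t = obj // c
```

int // int returns int (15 // 12 = 1)

int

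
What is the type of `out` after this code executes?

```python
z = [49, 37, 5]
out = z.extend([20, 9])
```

list.extend() returns None

NoneType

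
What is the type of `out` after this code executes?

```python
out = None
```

None has type NoneType

NoneType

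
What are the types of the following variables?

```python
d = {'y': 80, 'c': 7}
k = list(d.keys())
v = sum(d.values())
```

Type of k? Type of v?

list(...) returns list; sum of int values returns int

list, int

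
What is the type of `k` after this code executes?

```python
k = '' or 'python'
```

'or' returns first truthy value ('python', which is str)

str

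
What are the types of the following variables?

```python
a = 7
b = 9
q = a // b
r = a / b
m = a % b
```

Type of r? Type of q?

int / int returns float; int // int returns int

float, int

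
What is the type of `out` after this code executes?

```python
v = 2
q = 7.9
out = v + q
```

int + float returns float (2 + 7.9 = 9.9)

float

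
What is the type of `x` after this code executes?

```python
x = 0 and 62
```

'and' returns the first falsy value (0, which is int)

int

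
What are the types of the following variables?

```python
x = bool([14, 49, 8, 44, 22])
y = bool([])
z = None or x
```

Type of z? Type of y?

None or <bool> returns the bool; bool() returns bool

bool, bool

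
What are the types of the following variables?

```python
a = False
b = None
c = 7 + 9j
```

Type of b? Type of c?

b is NoneType; c is complex

NoneType, complex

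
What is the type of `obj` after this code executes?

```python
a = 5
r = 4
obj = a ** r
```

int ** positive int returns int (5 ** 4 = 625)

int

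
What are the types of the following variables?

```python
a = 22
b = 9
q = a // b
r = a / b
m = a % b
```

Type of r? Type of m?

int / int returns float; int % int returns int

float, int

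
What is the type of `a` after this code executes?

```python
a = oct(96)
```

oct() returns str representation

str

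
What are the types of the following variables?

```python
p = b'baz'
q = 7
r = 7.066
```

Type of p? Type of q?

p is bytes; q is int

bytes, int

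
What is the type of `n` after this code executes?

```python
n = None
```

None has type NoneType

NoneType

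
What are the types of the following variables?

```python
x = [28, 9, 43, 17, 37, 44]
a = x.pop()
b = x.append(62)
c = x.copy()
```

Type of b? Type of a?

list.append() returns None; list.pop() returns the element (int)

NoneType, int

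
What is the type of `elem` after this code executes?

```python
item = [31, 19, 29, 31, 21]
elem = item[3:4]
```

Slicing a list always returns a list

list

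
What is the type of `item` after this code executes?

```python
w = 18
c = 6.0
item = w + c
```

int + float returns float (18 + 6.0 = 24.0)

float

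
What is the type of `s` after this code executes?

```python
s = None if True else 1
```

Ternary: condition is True, if branch (None) taken → NoneType

NoneType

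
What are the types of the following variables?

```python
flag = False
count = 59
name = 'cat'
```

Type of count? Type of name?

count is int; name is str

int, str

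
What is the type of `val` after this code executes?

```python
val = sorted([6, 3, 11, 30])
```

sorted() always returns list

list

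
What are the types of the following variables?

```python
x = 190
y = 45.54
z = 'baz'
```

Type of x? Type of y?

x is int; y is float

int, float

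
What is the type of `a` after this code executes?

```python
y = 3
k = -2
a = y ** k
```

int ** negative int returns float

float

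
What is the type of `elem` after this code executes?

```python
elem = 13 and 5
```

'and' returns the last value when all truthy (5, which is int)

int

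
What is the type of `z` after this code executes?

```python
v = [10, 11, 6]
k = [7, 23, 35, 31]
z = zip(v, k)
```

zip() returns a zip iterator object

zip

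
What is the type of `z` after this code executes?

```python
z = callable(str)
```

callable() returns bool

bool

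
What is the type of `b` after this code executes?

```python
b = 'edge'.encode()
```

str.encode() returns bytes

bytes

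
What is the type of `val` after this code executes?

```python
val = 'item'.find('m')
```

str.find() returns int (index, or -1)

int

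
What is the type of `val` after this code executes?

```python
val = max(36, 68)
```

max() of ints returns int

int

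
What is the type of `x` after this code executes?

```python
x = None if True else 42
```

Ternary: condition is True, if branch (None) taken → NoneType

NoneType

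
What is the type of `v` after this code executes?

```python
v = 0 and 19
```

'and' returns the first falsy value (0, which is int)

int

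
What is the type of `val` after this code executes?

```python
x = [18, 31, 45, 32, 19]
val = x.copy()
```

list.copy() returns list

list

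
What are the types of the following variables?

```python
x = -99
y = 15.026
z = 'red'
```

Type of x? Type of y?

x is int; y is float

int, float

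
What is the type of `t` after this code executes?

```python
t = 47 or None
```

'or' returns first truthy value (47, int)

int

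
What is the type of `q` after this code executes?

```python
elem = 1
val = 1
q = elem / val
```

int / int always returns float in Python 3 (1 / 1 = 1)

float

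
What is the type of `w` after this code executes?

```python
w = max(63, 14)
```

max() of ints returns int

int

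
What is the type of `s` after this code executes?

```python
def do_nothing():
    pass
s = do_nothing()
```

A function with no return statement returns None

NoneType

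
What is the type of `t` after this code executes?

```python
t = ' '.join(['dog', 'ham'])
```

str.join() returns str

str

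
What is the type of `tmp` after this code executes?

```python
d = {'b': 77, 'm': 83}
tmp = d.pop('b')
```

dict.pop() returns the value (int)

int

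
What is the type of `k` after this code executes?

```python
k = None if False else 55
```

Ternary: condition is False, else branch (55) taken → int

int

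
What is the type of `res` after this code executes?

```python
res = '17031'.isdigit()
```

str.isdigit() returns bool

bool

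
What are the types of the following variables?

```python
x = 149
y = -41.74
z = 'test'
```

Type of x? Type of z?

x is int; z is str

int, str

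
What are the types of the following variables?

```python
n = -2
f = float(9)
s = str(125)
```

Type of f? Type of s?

f is float; s is str

float, str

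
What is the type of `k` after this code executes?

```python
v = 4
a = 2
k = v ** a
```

int ** positive int returns int (4 ** 2 = 16)

int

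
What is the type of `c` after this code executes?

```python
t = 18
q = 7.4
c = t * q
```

int * float returns float (18 * 7.4 = 133.2)

float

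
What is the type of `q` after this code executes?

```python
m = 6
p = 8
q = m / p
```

int / int always returns float in Python 3 (6 / 8 = 0.75)

float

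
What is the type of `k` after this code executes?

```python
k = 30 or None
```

'or' returns first truthy value (30, int)

int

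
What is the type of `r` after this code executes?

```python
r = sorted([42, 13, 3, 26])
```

sorted() always returns list

list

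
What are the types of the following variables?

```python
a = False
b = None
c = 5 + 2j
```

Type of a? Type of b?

a is bool; b is NoneType

bool, NoneType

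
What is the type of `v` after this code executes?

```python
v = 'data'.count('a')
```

str.count() returns int

int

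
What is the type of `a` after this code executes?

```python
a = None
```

None has type NoneType

NoneType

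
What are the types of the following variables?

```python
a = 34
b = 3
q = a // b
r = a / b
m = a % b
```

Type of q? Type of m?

int // int returns int; int % int returns int

int, int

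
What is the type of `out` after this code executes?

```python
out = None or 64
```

'or' with None returns the other value (64, int)

int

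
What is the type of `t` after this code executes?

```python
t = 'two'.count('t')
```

str.count() returns int

int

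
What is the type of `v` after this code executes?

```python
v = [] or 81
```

'or' returns first truthy value (81, which is int)

int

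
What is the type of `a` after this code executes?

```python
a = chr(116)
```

chr() returns str (single character)

str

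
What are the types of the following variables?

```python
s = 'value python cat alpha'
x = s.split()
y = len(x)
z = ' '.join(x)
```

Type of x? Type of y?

str.split() returns list; len() returns int

list, int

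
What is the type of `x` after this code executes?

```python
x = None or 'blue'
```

'or' with None returns the other value ('blue', str)

str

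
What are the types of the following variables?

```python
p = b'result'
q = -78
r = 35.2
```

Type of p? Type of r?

p is bytes; r is float

bytes, float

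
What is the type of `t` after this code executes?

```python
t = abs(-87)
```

abs() of int returns int

int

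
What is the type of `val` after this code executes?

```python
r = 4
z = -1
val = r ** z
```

int ** negative int returns float

float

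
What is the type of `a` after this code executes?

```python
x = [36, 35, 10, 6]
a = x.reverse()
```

list.reverse() returns None

NoneType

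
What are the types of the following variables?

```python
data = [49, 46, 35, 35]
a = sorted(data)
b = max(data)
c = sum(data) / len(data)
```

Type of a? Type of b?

sorted() returns list; max of ints returns int

list, int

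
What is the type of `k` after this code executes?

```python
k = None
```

None has type NoneType

NoneType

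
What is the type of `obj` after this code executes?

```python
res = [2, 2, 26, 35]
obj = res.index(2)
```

list.index() returns int

int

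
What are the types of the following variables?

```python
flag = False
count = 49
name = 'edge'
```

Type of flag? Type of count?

flag is bool; count is int

bool, int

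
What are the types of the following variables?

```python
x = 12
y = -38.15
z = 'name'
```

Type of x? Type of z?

x is int; z is str

int, str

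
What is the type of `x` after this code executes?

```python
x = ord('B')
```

ord() returns int (Unicode code point)

int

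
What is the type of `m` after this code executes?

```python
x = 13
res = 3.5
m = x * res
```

int * float returns float (13 * 3.5 = 45.5)

float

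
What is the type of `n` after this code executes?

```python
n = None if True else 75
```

Ternary: condition is True, if branch (None) taken → NoneType

NoneType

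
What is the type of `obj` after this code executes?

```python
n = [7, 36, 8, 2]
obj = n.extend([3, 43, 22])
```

list.extend() returns None

NoneType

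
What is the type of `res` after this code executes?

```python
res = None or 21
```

'or' with None returns the other value (21, int)

int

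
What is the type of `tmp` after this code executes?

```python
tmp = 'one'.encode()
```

str.encode() returns bytes

bytes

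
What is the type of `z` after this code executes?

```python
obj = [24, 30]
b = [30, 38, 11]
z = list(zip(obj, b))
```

list(zip(...)) returns a list of tuples

list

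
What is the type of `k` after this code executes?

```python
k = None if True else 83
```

Ternary: condition is True, if branch (None) taken → NoneType

NoneType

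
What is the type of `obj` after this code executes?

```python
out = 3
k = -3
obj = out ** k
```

int ** negative int returns float

float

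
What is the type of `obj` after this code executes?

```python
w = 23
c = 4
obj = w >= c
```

Comparison operators return bool

bool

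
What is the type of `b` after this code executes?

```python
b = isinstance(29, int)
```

isinstance() returns bool

bool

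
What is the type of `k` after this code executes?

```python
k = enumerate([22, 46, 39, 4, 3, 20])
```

enumerate() returns an enumerate iterator object

enumerate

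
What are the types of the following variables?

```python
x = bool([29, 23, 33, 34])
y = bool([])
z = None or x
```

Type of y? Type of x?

bool() returns bool; bool() returns bool

bool, bool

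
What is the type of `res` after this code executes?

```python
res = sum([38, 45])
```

sum() of ints returns int

int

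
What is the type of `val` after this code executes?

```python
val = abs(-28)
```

abs() of int returns int

int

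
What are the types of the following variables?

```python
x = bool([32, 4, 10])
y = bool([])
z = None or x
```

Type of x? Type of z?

bool() returns bool; None or <bool> returns the bool

bool, bool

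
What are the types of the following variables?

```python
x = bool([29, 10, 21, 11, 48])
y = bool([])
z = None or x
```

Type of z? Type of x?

None or <bool> returns the bool; bool() returns bool

bool, bool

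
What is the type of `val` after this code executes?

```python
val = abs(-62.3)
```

abs() of float returns float

float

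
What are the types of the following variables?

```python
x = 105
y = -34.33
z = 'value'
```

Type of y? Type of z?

y is float; z is str

float, str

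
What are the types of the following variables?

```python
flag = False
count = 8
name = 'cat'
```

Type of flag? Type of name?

flag is bool; name is str

bool, str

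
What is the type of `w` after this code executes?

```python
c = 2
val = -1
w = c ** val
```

int ** negative int returns float

float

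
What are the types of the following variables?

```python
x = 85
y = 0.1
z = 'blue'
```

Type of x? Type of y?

x is int; y is float

int, float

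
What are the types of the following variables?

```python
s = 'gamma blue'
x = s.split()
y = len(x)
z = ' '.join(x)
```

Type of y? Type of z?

len() returns int; str.join() returns str

int, str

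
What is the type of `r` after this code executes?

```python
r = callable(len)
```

callable() returns bool

bool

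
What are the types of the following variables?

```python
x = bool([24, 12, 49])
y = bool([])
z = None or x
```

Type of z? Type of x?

None or <bool> returns the bool; bool() returns bool

bool, bool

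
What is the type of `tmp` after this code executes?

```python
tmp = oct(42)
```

oct() returns str representation

str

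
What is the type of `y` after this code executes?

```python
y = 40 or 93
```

'or' returns the first truthy value (40, which is int)

int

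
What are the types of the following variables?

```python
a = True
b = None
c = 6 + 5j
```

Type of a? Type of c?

a is bool; c is complex

bool, complex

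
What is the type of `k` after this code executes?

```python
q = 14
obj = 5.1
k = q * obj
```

int * float returns float (14 * 5.1 = 71.4)

float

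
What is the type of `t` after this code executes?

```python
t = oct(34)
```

oct() returns str representation

str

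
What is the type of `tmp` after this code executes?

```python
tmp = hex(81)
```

hex() returns str representation

str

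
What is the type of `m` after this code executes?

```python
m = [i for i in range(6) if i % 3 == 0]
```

A list comprehension [...] produces a list

list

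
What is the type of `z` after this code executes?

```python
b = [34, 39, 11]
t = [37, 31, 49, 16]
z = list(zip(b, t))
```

list(zip(...)) returns a list of tuples

list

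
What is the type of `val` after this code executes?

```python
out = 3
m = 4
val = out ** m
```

int ** positive int returns int (3 ** 4 = 81)

int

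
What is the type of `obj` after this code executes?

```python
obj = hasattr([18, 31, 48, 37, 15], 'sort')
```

hasattr() returns bool

bool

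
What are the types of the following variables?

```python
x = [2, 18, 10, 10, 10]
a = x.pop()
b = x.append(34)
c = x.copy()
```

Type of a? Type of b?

list.pop() returns the element (int); list.append() returns None

int, NoneType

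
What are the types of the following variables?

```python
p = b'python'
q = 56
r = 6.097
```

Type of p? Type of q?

p is bytes; q is int

bytes, int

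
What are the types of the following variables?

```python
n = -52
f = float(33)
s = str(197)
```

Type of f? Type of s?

f is float; s is str

float, str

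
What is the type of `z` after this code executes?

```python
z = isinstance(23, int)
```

isinstance() returns bool

bool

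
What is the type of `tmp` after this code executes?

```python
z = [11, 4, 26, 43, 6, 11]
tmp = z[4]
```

Indexing a list of ints returns int (z[4] = 6)

int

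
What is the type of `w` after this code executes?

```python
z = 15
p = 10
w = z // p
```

int // int returns int (15 // 10 = 1)

int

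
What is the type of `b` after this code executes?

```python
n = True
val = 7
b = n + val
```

bool + int returns int (True is 1, so 1 + 7 = 8)

int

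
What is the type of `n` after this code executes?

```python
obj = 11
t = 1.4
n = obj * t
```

int * float returns float (11 * 1.4 = 15.4)

float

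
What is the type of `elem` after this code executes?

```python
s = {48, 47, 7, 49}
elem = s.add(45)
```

set.add() returns None (mutates in place)

NoneType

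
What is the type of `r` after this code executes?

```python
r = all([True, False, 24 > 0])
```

all() returns bool

bool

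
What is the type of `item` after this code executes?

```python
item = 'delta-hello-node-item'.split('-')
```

str.split() returns list

list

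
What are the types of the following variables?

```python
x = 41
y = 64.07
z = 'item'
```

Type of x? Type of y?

x is int; y is float

int, float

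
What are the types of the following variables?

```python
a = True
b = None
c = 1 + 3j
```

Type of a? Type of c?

a is bool; c is complex

bool, complex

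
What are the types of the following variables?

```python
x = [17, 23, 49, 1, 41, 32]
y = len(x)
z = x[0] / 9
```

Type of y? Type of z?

len() returns int; int / int returns float

int, float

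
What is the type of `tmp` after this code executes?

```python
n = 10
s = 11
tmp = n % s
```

int % int returns int (10 % 11 = 10)

int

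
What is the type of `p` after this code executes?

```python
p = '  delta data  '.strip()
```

str.strip() returns str

str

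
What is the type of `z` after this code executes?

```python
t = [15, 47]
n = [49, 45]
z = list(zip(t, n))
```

list(zip(...)) returns a list of tuples

list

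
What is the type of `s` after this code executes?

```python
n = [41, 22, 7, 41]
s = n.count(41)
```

list.count() returns int

int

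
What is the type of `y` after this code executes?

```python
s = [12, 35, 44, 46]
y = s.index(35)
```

list.index() returns int

int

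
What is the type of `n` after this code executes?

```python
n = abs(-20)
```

abs() of int returns int

int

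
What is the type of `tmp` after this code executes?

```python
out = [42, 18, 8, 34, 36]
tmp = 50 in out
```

'in' operator returns bool

bool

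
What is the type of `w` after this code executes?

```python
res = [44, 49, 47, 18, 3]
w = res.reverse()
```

list.reverse() returns None

NoneType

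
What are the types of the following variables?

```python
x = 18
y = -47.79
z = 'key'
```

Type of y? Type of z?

y is float; z is str

float, str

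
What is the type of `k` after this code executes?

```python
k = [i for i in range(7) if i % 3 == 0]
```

A list comprehension [...] produces a list

list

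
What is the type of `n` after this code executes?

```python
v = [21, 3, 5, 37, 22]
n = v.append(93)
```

list.append() returns None (mutates in place)

NoneType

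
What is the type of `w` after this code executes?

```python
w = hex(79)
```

hex() returns str representation

str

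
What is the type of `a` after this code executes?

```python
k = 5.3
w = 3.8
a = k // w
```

float // float returns float (floor division preserves float type)

float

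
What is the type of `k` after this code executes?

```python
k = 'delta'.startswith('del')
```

str.startswith() returns bool

bool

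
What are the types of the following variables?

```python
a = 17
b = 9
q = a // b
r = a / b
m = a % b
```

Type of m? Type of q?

int % int returns int; int // int returns int

int, int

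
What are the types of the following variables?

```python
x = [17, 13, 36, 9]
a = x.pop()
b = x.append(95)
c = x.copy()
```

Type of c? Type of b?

list.copy() returns list; list.append() returns None

list, NoneType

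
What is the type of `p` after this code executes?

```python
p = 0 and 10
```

'and' returns the first falsy value (0, which is int)

int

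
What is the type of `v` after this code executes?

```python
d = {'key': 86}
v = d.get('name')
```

dict.get() returns None when key 'name' is not found and no default given

NoneType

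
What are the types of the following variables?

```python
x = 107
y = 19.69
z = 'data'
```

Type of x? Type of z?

x is int; z is str

int, str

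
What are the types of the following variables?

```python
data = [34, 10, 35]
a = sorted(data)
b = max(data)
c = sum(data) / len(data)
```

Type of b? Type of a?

max of ints returns int; sorted() returns list

int, list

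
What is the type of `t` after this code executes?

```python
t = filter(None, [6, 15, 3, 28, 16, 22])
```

filter() returns a filter iterator object

filter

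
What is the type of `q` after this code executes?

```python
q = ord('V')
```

ord() returns int (Unicode code point)

int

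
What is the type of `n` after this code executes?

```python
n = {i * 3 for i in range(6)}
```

A set comprehension {expr for x in iterable} produces a set

set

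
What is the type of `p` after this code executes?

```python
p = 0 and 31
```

'and' returns the first falsy value (0, which is int)

int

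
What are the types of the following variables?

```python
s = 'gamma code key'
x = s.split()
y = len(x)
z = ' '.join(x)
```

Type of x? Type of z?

str.split() returns list; str.join() returns str

list, str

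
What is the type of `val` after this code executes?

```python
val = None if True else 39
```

Ternary: condition is True, if branch (None) taken → NoneType

NoneType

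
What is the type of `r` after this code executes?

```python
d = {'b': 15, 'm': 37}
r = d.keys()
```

.keys() returns a dict_keys view object

dict_keys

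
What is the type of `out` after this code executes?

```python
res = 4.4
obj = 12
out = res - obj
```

float - int returns float (4.4 - 12 = -7.6)

float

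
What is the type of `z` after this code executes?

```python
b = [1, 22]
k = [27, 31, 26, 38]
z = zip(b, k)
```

zip() returns a zip iterator object

zip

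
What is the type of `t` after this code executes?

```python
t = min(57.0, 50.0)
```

min() of floats returns float

float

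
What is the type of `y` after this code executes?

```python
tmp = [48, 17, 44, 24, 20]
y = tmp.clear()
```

list.clear() returns None

NoneType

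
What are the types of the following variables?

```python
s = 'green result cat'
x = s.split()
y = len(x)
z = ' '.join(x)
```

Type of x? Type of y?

str.split() returns list; len() returns int

list, int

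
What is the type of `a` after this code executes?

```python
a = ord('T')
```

ord() returns int (Unicode code point)

int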